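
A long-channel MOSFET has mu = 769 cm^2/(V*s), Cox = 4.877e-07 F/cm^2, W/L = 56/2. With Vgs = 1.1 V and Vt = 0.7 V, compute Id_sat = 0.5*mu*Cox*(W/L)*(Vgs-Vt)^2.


Step 1: Overdrive voltage Vov = Vgs - Vt = 1.1 - 0.7 = 0.4 V
Step 2: W/L = 56/2 = 28
Step 3: Id = 0.5 * 769 * 4.877e-07 * 28 * 0.4^2
Step 4: Id = 8.40e-04 A

8.40e-04


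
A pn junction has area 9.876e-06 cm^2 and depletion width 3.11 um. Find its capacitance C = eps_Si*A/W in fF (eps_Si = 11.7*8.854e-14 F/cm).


Step 1: eps_Si = 11.7 * 8.854e-14 = 1.035918e-12 F/cm
Step 2: W in cm = 3.11 * 1e-4 = 3.11e-04 cm
Step 3: C = 1.035918e-12 * 9.876e-06 / 3.11e-04 = 3.289623e-14 F
Step 4: C = 32.9 fF

32.9


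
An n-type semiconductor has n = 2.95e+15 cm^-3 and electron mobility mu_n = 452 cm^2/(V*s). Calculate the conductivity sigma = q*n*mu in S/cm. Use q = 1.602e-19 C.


Step 1: sigma = q * n * mu
Step 2: sigma = 1.602e-19 * 2.95e+15 * 452
Step 3: sigma = 2.136e-01 S/cm

2.136e-01


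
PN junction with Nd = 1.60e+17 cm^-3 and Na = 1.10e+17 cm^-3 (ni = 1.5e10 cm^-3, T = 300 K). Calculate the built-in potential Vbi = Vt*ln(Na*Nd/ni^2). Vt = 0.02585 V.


Step 1: Compute Na*Nd/ni^2 = 1.10e+17 * 1.60e+17 / (1.5e10)^2 = 7.8222e+13
Step 2: ln(7.8222e+13) = 31.9906
Step 3: Vbi = 0.02585 * 31.9906 = 0.827 V

0.827


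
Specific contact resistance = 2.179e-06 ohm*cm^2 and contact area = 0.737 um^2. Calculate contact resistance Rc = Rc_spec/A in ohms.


Step 1: Convert area to cm^2: 0.737 um^2 = 7.3700e-09 cm^2
Step 2: Rc = Rc_spec / A = 2.179e-06 / 7.3700e-09
Step 3: Rc = 2.96e+02 ohms

2.96e+02


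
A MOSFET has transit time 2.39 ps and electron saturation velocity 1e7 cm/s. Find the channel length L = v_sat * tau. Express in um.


Step 1: tau in seconds = 2.39 ps * 1e-12 = 2.3900e-12 s
Step 2: L = v_sat * tau = 1e7 * 2.3900e-12 = 2.3900e-05 cm
Step 3: L in um = 2.3900e-05 * 1e4 = 0.239 um

0.239


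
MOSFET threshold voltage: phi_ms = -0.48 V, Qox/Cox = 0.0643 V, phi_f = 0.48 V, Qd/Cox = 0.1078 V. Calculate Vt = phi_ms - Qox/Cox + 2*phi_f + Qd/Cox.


Step 1: Vt = phi_ms - Qox/Cox + 2*phi_f + Qd/Cox
Step 2: Vt = -0.48 - 0.0643 + 2*0.48 + 0.1078
Step 3: Vt = -0.48 - 0.0643 + 0.96 + 0.1078
Step 4: Vt = 0.5235 V

0.5235


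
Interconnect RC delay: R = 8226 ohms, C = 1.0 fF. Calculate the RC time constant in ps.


Step 1: tau = R * C
Step 2: tau = 8226 * 1.0 fF = 8226 * 1.0e-15 F
Step 3: tau = 8.226e-12 s = 8.226 ps

8.226


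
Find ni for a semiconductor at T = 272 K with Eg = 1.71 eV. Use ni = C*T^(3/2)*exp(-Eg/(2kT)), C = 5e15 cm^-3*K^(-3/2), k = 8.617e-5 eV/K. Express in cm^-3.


Step 1: Compute kT = 8.617e-5 * 272 = 0.02343824 eV
Step 2: Exponent = -Eg/(2kT) = -1.71/(2*0.02343824) = -36.47885
Step 3: T^(3/2) = 272^1.5 = 4485.94
Step 4: ni = 5e15 * 4485.94 * exp(-36.47885) = 3.22e+03 cm^-3

3.22e+03


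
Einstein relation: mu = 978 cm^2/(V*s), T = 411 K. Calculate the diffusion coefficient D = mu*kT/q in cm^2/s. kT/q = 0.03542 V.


Step 1: D = mu * (kT/q)
Step 2: D = 978 * 0.03542
Step 3: D = 34.64 cm^2/s

34.64


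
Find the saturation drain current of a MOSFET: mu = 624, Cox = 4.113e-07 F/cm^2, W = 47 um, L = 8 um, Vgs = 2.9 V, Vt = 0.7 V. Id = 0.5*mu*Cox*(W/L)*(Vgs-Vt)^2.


Step 1: Overdrive voltage Vov = Vgs - Vt = 2.9 - 0.7 = 2.2 V
Step 2: W/L = 47/8 = 5.875
Step 3: Id = 0.5 * 624 * 4.113e-07 * 5.875 * 2.2^2
Step 4: Id = 3.65e-03 A

3.65e-03


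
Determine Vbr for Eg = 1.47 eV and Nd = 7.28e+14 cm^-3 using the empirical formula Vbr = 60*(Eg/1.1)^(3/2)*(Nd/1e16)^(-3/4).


Step 1: Eg/1.1 = 1.47/1.1 = 1.336364
Step 2: (Eg/1.1)^1.5 = 1.336364^1.5 = 1.544853
Step 3: (Nd/1e16)^(-0.75) = (0.0728)^(-0.75) = 7.135123
Step 4: Vbr = 60 * 1.544853 * 7.135123 = 661.4 V

661.4


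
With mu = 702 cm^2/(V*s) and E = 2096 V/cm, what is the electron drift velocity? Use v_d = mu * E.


Step 1: v_d = mu * E
Step 2: v_d = 702 * 2096 = 1471392
Step 3: v_d = 1.47e+06 cm/s

1.47e+06


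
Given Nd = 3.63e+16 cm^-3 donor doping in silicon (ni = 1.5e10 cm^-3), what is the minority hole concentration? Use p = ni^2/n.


Step 1: Since Nd >> ni, n ≈ Nd = 3.63e+16 cm^-3
Step 2: p = ni^2 / n = (1.5e10)^2 / 3.63e+16
Step 3: p = 2.25e20 / 3.63e+16 = 6.20e+03 cm^-3

6.20e+03


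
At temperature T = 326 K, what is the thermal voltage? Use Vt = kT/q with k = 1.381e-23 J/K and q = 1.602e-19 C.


Step 1: kT = 1.381e-23 * 326 = 4.50206e-21 J
Step 2: Vt = kT/q = 4.50206e-21 / 1.602e-19
Step 3: Vt = 0.0281 V

0.0281


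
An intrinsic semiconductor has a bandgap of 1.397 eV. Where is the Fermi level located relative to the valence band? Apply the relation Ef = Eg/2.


Step 1: For an intrinsic semiconductor, the Fermi level sits at midgap.
Step 2: Ef = Eg / 2 = 1.397 / 2 = 0.6985 eV

0.6985


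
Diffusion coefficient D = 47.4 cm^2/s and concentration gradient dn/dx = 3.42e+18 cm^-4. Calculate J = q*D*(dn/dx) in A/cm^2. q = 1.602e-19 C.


Step 1: J = q * D * (dn/dx)
Step 2: J = 1.602e-19 * 47.4 * 3.42e+18
Step 3: J = 2.60e+01 A/cm^2

2.60e+01


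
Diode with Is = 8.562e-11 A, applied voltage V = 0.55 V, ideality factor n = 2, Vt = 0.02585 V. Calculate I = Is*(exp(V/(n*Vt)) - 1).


Step 1: V/(n*Vt) = 0.55/(2*0.02585) = 10.6383
Step 2: exp(10.6383) = 4.1702e+04
Step 3: I = 8.562e-11 * (4.1702e+04 - 1) = 3.57e-06 A

3.57e-06


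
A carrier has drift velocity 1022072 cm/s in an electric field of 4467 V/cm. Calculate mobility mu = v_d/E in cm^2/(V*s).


Step 1: mu = v_d / E
Step 2: mu = 1022072 / 4467
Step 3: mu = 228.81 cm^2/(V*s)

228.81


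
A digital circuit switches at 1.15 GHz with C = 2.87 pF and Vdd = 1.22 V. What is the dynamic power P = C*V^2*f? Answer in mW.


Step 1: V^2 = 1.22^2 = 1.4884 V^2
Step 2: P = C*V^2*f = 2.87e-12 F * 1.4884 * 1.15e9 Hz
Step 3: P = 4.9124642e-03 W
Step 4: P = 4.912 mW

4.912


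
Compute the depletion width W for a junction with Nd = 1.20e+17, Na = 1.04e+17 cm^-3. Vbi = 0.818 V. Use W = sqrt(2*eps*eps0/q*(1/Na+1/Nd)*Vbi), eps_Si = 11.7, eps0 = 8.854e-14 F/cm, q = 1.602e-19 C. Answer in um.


Step 1: 1/Na + 1/Nd = 1/1.04e+17 + 1/1.20e+17 = 1.79487e-17
Step 2: 2*eps*eps0/q = 2*11.7*8.854e-14/1.602e-19 = 1.293281e+07
Step 3: W^2 = 1.293281e+07 * 1.79487e-17 * 0.818 = 1.89880e-10
Step 4: W = sqrt(1.89880e-10) = 1.378e-05 cm = 0.1378 um

0.1378


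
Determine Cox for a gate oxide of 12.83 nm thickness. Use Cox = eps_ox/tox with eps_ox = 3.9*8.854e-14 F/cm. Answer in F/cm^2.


Step 1: eps_ox = 3.9 * 8.854e-14 = 3.45306e-13 F/cm
Step 2: tox in cm = 12.83 nm * 1e-7 = 1.2830e-06 cm
Step 3: Cox = 3.45306e-13 / 1.2830e-06 = 2.69e-07 F/cm^2

2.69e-07


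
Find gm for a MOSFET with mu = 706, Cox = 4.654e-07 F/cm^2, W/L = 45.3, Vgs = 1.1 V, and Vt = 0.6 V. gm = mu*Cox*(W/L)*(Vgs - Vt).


Step 1: Vov = Vgs - Vt = 1.1 - 0.6 = 0.5 V
Step 2: gm = mu * Cox * (W/L) * Vov
Step 3: gm = 706 * 4.654e-07 * 45.3 * 0.5 = 7.44e-03 S

7.44e-03


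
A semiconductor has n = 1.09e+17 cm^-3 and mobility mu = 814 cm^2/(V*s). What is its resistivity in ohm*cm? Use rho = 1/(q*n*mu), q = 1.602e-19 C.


Step 1: sigma = q * n * mu = 1.602e-19 * 1.09e+17 * 814 = 1.42139e+01 S/cm
Step 2: rho = 1 / sigma = 1 / 1.42139e+01 = 0.07035 ohm*cm

0.07035


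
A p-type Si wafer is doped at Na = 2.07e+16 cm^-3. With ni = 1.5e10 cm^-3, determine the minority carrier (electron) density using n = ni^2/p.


Step 1: Majority hole concentration p ≈ Na = 2.07e+16 cm^-3
Step 2: n = ni^2 / Na = (1.5e10)^2 / 2.07e+16
Step 3: n = 1.09e+04 cm^-3

1.09e+04


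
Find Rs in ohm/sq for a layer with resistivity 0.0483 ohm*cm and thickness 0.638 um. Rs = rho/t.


Step 1: Convert thickness to cm: t = 0.638 um = 6.3800e-05 cm
Step 2: Rs = rho / t = 0.0483 / 6.3800e-05
Step 3: Rs = 757.1 ohm/sq

757.1


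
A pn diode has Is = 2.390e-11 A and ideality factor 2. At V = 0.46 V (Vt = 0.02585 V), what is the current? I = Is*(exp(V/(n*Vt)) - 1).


Step 1: V/(n*Vt) = 0.46/(2*0.02585) = 8.8975
Step 2: exp(8.8975) = 7.3137e+03
Step 3: I = 2.390e-11 * (7.3137e+03 - 1) = 1.75e-07 A

1.75e-07


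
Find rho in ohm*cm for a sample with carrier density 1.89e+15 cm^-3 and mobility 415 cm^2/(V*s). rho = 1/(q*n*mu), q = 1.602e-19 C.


Step 1: sigma = q * n * mu = 1.602e-19 * 1.89e+15 * 415 = 1.25653e-01 S/cm
Step 2: rho = 1 / sigma = 1 / 1.25653e-01 = 7.958 ohm*cm

7.958


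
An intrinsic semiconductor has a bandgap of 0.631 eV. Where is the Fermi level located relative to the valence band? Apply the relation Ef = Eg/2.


Step 1: For an intrinsic semiconductor, the Fermi level sits at midgap.
Step 2: Ef = Eg / 2 = 0.631 / 2 = 0.3155 eV

0.3155


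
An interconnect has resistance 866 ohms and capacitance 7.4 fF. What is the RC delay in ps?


Step 1: tau = R * C
Step 2: tau = 866 * 7.4 fF = 866 * 7.4e-15 F
Step 3: tau = 6.4084e-12 s = 6.4084 ps

6.4084


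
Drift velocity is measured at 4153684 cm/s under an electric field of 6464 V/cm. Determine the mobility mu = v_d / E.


Step 1: mu = v_d / E
Step 2: mu = 4153684 / 6464
Step 3: mu = 642.59 cm^2/(V*s)

642.59


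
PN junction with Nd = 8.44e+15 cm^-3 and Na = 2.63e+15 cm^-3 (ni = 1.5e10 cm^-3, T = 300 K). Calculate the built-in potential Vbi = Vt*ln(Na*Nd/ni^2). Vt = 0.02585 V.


Step 1: Compute Na*Nd/ni^2 = 2.63e+15 * 8.44e+15 / (1.5e10)^2 = 9.8654e+10
Step 2: ln(9.8654e+10) = 25.3149
Step 3: Vbi = 0.02585 * 25.3149 = 0.654 V

0.654


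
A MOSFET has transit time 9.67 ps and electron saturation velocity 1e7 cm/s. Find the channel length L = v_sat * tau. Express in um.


Step 1: tau in seconds = 9.67 ps * 1e-12 = 9.6700e-12 s
Step 2: L = v_sat * tau = 1e7 * 9.6700e-12 = 9.6700e-05 cm
Step 3: L in um = 9.6700e-05 * 1e4 = 0.967 um

0.967


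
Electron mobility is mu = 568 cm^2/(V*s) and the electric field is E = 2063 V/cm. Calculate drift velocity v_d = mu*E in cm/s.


Step 1: v_d = mu * E
Step 2: v_d = 568 * 2063 = 1171784
Step 3: v_d = 1.17e+06 cm/s

1.17e+06


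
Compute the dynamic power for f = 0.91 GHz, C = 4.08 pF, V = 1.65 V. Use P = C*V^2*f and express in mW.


Step 1: V^2 = 1.65^2 = 2.7225 V^2
Step 2: P = C*V^2*f = 4.08e-12 F * 2.7225 * 0.91e9 Hz
Step 3: P = 1.0108098e-02 W
Step 4: P = 10.108 mW

10.108


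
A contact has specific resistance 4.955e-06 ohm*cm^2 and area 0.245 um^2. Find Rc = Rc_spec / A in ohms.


Step 1: Convert area to cm^2: 0.245 um^2 = 2.4500e-09 cm^2
Step 2: Rc = Rc_spec / A = 4.955e-06 / 2.4500e-09
Step 3: Rc = 2.02e+03 ohms

2.02e+03


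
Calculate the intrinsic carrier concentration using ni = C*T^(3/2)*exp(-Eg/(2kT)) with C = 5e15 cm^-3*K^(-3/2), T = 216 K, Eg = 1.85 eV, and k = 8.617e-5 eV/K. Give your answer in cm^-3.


Step 1: Compute kT = 8.617e-5 * 216 = 0.01861272 eV
Step 2: Exponent = -Eg/(2kT) = -1.85/(2*0.01861272) = -49.69720
Step 3: T^(3/2) = 216^1.5 = 3174.54
Step 4: ni = 5e15 * 3174.54 * exp(-49.69720) = 4.14e-03 cm^-3

4.14e-03


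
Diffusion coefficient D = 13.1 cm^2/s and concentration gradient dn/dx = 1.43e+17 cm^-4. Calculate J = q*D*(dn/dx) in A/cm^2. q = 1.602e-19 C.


Step 1: J = q * D * (dn/dx)
Step 2: J = 1.602e-19 * 13.1 * 1.43e+17
Step 3: J = 3.00e-01 A/cm^2

3.00e-01


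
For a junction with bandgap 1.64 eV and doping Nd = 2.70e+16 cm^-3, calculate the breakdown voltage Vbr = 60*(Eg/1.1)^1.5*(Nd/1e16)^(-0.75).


Step 1: Eg/1.1 = 1.64/1.1 = 1.490909
Step 2: (Eg/1.1)^1.5 = 1.490909^1.5 = 1.820441
Step 3: (Nd/1e16)^(-0.75) = (2.7)^(-0.75) = 0.474763
Step 4: Vbr = 60 * 1.820441 * 0.474763 = 51.9 V

51.9


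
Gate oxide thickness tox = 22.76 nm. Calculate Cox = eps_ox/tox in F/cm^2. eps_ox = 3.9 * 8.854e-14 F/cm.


Step 1: eps_ox = 3.9 * 8.854e-14 = 3.45306e-13 F/cm
Step 2: tox in cm = 22.76 nm * 1e-7 = 2.2760e-06 cm
Step 3: Cox = 3.45306e-13 / 2.2760e-06 = 1.52e-07 F/cm^2

1.52e-07


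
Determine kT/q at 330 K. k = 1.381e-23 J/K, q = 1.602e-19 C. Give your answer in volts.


Step 1: kT = 1.381e-23 * 330 = 4.5573e-21 J
Step 2: Vt = kT/q = 4.5573e-21 / 1.602e-19
Step 3: Vt = 0.02845 V

0.02845


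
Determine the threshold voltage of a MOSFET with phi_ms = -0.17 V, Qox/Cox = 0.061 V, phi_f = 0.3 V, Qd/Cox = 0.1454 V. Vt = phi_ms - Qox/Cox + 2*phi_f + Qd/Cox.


Step 1: Vt = phi_ms - Qox/Cox + 2*phi_f + Qd/Cox
Step 2: Vt = -0.17 - 0.061 + 2*0.3 + 0.1454
Step 3: Vt = -0.17 - 0.061 + 0.6 + 0.1454
Step 4: Vt = 0.5144 V

0.5144


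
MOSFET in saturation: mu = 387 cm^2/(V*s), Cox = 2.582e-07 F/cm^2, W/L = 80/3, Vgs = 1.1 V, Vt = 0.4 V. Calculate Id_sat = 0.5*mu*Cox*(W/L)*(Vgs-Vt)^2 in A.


Step 1: Overdrive voltage Vov = Vgs - Vt = 1.1 - 0.4 = 0.7 V
Step 2: W/L = 80/3 = 26.6667
Step 3: Id = 0.5 * 387 * 2.582e-07 * 26.6667 * 0.7^2
Step 4: Id = 6.53e-04 A

6.53e-04


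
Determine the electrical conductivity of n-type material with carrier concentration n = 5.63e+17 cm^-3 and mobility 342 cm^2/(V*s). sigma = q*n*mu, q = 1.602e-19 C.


Step 1: sigma = q * n * mu
Step 2: sigma = 1.602e-19 * 5.63e+17 * 342
Step 3: sigma = 3.085e+01 S/cm

3.085e+01


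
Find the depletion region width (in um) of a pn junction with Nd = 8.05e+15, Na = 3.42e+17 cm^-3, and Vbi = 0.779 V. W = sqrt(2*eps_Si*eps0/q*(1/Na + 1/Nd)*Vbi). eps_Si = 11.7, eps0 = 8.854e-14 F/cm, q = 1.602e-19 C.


Step 1: 1/Na + 1/Nd = 1/3.42e+17 + 1/8.05e+15 = 1.27148e-16
Step 2: 2*eps*eps0/q = 2*11.7*8.854e-14/1.602e-19 = 1.293281e+07
Step 3: W^2 = 1.293281e+07 * 1.27148e-16 * 0.779 = 1.28097e-09
Step 4: W = sqrt(1.28097e-09) = 3.579e-05 cm = 0.3579 um

0.3579


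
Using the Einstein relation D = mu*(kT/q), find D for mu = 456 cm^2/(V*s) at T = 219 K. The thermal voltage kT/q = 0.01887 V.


Step 1: D = mu * (kT/q)
Step 2: D = 456 * 0.01887
Step 3: D = 8.6 cm^2/s

8.6


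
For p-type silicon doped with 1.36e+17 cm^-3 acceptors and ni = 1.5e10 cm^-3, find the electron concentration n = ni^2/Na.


Step 1: Majority hole concentration p ≈ Na = 1.36e+17 cm^-3
Step 2: n = ni^2 / Na = (1.5e10)^2 / 1.36e+17
Step 3: n = 1.65e+03 cm^-3

1.65e+03


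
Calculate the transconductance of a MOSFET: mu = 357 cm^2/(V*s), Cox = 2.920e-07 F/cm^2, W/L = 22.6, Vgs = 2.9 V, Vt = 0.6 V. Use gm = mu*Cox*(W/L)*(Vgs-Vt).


Step 1: Vov = Vgs - Vt = 2.9 - 0.6 = 2.3 V
Step 2: gm = mu * Cox * (W/L) * Vov
Step 3: gm = 357 * 2.920e-07 * 22.6 * 2.3 = 5.42e-03 S

5.42e-03


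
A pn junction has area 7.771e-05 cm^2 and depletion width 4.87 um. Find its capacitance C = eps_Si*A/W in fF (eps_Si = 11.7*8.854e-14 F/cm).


Step 1: eps_Si = 11.7 * 8.854e-14 = 1.035918e-12 F/cm
Step 2: W in cm = 4.87 * 1e-4 = 4.87e-04 cm
Step 3: C = 1.035918e-12 * 7.771e-05 / 4.87e-04 = 1.653002e-13 F
Step 4: C = 165.3 fF

165.3


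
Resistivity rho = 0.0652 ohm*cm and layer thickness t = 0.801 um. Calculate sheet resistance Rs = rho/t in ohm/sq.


Step 1: Convert thickness to cm: t = 0.801 um = 8.0100e-05 cm
Step 2: Rs = rho / t = 0.0652 / 8.0100e-05
Step 3: Rs = 814.0 ohm/sq

814.0


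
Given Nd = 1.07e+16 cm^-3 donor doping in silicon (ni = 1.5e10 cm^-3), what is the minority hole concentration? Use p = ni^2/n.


Step 1: Since Nd >> ni, n ≈ Nd = 1.07e+16 cm^-3
Step 2: p = ni^2 / n = (1.5e10)^2 / 1.07e+16
Step 3: p = 2.25e20 / 1.07e+16 = 2.10e+04 cm^-3

2.10e+04


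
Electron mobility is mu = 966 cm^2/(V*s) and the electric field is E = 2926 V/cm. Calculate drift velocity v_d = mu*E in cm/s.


Step 1: v_d = mu * E
Step 2: v_d = 966 * 2926 = 2826516
Step 3: v_d = 2.83e+06 cm/s

2.83e+06


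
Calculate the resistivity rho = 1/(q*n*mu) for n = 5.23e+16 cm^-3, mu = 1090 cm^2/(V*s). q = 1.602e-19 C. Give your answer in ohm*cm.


Step 1: sigma = q * n * mu = 1.602e-19 * 5.23e+16 * 1090 = 9.13252e+00 S/cm
Step 2: rho = 1 / sigma = 1 / 9.13252e+00 = 0.1095 ohm*cm

0.1095


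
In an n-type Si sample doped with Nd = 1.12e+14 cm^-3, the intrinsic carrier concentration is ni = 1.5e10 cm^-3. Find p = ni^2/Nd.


Step 1: Since Nd >> ni, n ≈ Nd = 1.12e+14 cm^-3
Step 2: p = ni^2 / n = (1.5e10)^2 / 1.12e+14
Step 3: p = 2.25e20 / 1.12e+14 = 2.01e+06 cm^-3

2.01e+06


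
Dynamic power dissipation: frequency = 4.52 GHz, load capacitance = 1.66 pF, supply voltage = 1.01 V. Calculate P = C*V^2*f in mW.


Step 1: V^2 = 1.01^2 = 1.0201 V^2
Step 2: P = C*V^2*f = 1.66e-12 F * 1.0201 * 4.52e9 Hz
Step 3: P = 7.65401432e-03 W
Step 4: P = 7.654 mW

7.654


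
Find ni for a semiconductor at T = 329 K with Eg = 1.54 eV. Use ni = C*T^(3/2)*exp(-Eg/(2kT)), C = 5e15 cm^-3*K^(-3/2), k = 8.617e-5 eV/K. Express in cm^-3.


Step 1: Compute kT = 8.617e-5 * 329 = 0.02834993 eV
Step 2: Exponent = -Eg/(2kT) = -1.54/(2*0.02834993) = -27.16056
Step 3: T^(3/2) = 329^1.5 = 5967.52
Step 4: ni = 5e15 * 5967.52 * exp(-27.16056) = 4.78e+07 cm^-3

4.78e+07


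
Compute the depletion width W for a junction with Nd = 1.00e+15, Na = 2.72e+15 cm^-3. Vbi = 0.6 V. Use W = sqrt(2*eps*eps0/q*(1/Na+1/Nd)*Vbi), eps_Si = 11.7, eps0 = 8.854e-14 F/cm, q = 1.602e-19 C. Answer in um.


Step 1: 1/Na + 1/Nd = 1/2.72e+15 + 1/1.00e+15 = 1.36765e-15
Step 2: 2*eps*eps0/q = 2*11.7*8.854e-14/1.602e-19 = 1.293281e+07
Step 3: W^2 = 1.293281e+07 * 1.36765e-15 * 0.6 = 1.06125e-08
Step 4: W = sqrt(1.06125e-08) = 1.030e-04 cm = 1.03 um

1.03


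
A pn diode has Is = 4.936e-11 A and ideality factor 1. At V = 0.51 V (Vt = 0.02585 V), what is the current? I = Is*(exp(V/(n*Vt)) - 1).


Step 1: V/(n*Vt) = 0.51/(1*0.02585) = 19.7292
Step 2: exp(19.7292) = 3.7007e+08
Step 3: I = 4.936e-11 * (3.7007e+08 - 1) = 1.83e-02 A

1.83e-02


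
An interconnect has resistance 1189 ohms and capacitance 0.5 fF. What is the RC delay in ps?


Step 1: tau = R * C
Step 2: tau = 1189 * 0.5 fF = 1189 * 5.0e-16 F
Step 3: tau = 5.945e-13 s = 0.5945 ps

0.5945


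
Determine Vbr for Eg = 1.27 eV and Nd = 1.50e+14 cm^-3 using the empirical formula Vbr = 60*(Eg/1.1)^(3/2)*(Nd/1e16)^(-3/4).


Step 1: Eg/1.1 = 1.27/1.1 = 1.154545
Step 2: (Eg/1.1)^1.5 = 1.154545^1.5 = 1.240556
Step 3: (Nd/1e16)^(-0.75) = (0.015)^(-0.75) = 23.330903
Step 4: Vbr = 60 * 1.240556 * 23.330903 = 1736.6 V

1736.6


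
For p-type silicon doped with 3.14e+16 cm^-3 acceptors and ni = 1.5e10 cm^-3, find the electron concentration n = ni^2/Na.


Step 1: Majority hole concentration p ≈ Na = 3.14e+16 cm^-3
Step 2: n = ni^2 / Na = (1.5e10)^2 / 3.14e+16
Step 3: n = 7.17e+03 cm^-3

7.17e+03


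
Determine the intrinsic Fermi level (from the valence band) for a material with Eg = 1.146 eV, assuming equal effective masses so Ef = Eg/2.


Step 1: For an intrinsic semiconductor, the Fermi level sits at midgap.
Step 2: Ef = Eg / 2 = 1.146 / 2 = 0.573 eV

0.573


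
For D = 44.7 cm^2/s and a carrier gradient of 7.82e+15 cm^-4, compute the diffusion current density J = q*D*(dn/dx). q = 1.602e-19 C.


Step 1: J = q * D * (dn/dx)
Step 2: J = 1.602e-19 * 44.7 * 7.82e+15
Step 3: J = 5.60e-02 A/cm^2

5.60e-02


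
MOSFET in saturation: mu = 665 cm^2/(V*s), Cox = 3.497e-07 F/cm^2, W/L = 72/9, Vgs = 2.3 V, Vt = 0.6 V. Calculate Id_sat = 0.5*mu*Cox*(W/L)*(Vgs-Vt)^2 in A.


Step 1: Overdrive voltage Vov = Vgs - Vt = 2.3 - 0.6 = 1.7 V
Step 2: W/L = 72/9 = 8
Step 3: Id = 0.5 * 665 * 3.497e-07 * 8 * 1.7^2
Step 4: Id = 2.69e-03 A

2.69e-03


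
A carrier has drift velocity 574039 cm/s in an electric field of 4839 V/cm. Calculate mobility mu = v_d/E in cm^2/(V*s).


Step 1: mu = v_d / E
Step 2: mu = 574039 / 4839
Step 3: mu = 118.63 cm^2/(V*s)

118.63


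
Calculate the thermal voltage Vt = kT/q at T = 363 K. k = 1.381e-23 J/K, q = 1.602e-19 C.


Step 1: kT = 1.381e-23 * 363 = 5.01303e-21 J
Step 2: Vt = kT/q = 5.01303e-21 / 1.602e-19
Step 3: Vt = 0.03129 V

0.03129


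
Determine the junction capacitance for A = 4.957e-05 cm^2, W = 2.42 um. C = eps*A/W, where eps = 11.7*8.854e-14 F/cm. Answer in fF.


Step 1: eps_Si = 11.7 * 8.854e-14 = 1.035918e-12 F/cm
Step 2: W in cm = 2.42 * 1e-4 = 2.42e-04 cm
Step 3: C = 1.035918e-12 * 4.957e-05 / 2.42e-04 = 2.121920e-13 F
Step 4: C = 212.19 fF

212.19


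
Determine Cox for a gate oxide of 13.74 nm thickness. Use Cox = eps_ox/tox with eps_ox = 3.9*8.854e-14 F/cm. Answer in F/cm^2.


Step 1: eps_ox = 3.9 * 8.854e-14 = 3.45306e-13 F/cm
Step 2: tox in cm = 13.74 nm * 1e-7 = 1.3740e-06 cm
Step 3: Cox = 3.45306e-13 / 1.3740e-06 = 2.51e-07 F/cm^2

2.51e-07


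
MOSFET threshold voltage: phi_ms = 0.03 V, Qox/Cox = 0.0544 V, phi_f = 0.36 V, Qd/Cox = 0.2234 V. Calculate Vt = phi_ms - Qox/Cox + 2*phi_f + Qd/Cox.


Step 1: Vt = phi_ms - Qox/Cox + 2*phi_f + Qd/Cox
Step 2: Vt = 0.03 - 0.0544 + 2*0.36 + 0.2234
Step 3: Vt = 0.03 - 0.0544 + 0.72 + 0.2234
Step 4: Vt = 0.919 V

0.919


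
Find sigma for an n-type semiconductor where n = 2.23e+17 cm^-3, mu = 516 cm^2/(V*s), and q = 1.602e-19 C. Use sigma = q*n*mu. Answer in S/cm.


Step 1: sigma = q * n * mu
Step 2: sigma = 1.602e-19 * 2.23e+17 * 516
Step 3: sigma = 1.843e+01 S/cm

1.843e+01


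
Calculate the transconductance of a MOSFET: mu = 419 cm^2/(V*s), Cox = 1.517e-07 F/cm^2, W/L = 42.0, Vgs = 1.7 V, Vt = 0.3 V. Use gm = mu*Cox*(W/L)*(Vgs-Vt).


Step 1: Vov = Vgs - Vt = 1.7 - 0.3 = 1.4 V
Step 2: gm = mu * Cox * (W/L) * Vov
Step 3: gm = 419 * 1.517e-07 * 42.0 * 1.4 = 3.74e-03 S

3.74e-03


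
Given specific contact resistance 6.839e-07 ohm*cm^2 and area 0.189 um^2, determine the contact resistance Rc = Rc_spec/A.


Step 1: Convert area to cm^2: 0.189 um^2 = 1.8900e-09 cm^2
Step 2: Rc = Rc_spec / A = 6.839e-07 / 1.8900e-09
Step 3: Rc = 3.62e+02 ohms

3.62e+02


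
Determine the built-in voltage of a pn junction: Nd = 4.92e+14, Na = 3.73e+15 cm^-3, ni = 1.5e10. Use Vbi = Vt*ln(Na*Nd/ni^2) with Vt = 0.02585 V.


Step 1: Compute Na*Nd/ni^2 = 3.73e+15 * 4.92e+14 / (1.5e10)^2 = 8.1563e+09
Step 2: ln(8.1563e+09) = 22.8221
Step 3: Vbi = 0.02585 * 22.8221 = 0.59 V

0.59


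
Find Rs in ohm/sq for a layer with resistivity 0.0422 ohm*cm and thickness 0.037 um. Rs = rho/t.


Step 1: Convert thickness to cm: t = 0.037 um = 3.7000e-06 cm
Step 2: Rs = rho / t = 0.0422 / 3.7000e-06
Step 3: Rs = 11405.4 ohm/sq

11405.4


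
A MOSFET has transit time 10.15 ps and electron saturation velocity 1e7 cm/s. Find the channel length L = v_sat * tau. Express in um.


Step 1: tau in seconds = 10.15 ps * 1e-12 = 1.0150e-11 s
Step 2: L = v_sat * tau = 1e7 * 1.0150e-11 = 1.0150e-04 cm
Step 3: L in um = 1.0150e-04 * 1e4 = 1.015 um

1.015


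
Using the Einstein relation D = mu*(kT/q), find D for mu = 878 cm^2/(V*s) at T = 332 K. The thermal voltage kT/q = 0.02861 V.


Step 1: D = mu * (kT/q)
Step 2: D = 878 * 0.02861
Step 3: D = 25.12 cm^2/s

25.12


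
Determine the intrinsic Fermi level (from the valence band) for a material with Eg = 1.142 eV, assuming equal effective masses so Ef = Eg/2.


Step 1: For an intrinsic semiconductor, the Fermi level sits at midgap.
Step 2: Ef = Eg / 2 = 1.142 / 2 = 0.571 eV

0.571


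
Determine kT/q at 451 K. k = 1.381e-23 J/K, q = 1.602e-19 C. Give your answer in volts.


Step 1: kT = 1.381e-23 * 451 = 6.22831e-21 J
Step 2: Vt = kT/q = 6.22831e-21 / 1.602e-19
Step 3: Vt = 0.03888 V

0.03888


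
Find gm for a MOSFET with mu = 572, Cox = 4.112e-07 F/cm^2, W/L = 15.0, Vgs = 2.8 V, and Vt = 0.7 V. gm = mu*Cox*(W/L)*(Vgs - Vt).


Step 1: Vov = Vgs - Vt = 2.8 - 0.7 = 2.1 V
Step 2: gm = mu * Cox * (W/L) * Vov
Step 3: gm = 572 * 4.112e-07 * 15.0 * 2.1 = 7.41e-03 S

7.41e-03


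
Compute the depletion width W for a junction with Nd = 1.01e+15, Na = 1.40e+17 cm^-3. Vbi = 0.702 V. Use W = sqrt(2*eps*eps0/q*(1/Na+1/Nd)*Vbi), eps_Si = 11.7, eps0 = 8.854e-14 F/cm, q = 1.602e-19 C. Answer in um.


Step 1: 1/Na + 1/Nd = 1/1.40e+17 + 1/1.01e+15 = 9.97242e-16
Step 2: 2*eps*eps0/q = 2*11.7*8.854e-14/1.602e-19 = 1.293281e+07
Step 3: W^2 = 1.293281e+07 * 9.97242e-16 * 0.702 = 9.05379e-09
Step 4: W = sqrt(9.05379e-09) = 9.515e-05 cm = 0.9515 um

0.9515


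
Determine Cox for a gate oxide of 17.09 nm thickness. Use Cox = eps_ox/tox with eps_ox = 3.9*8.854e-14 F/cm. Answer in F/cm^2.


Step 1: eps_ox = 3.9 * 8.854e-14 = 3.45306e-13 F/cm
Step 2: tox in cm = 17.09 nm * 1e-7 = 1.7090e-06 cm
Step 3: Cox = 3.45306e-13 / 1.7090e-06 = 2.02e-07 F/cm^2

2.02e-07


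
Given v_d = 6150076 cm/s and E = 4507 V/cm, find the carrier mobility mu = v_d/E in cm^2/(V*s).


Step 1: mu = v_d / E
Step 2: mu = 6150076 / 4507
Step 3: mu = 1364.56 cm^2/(V*s)

1364.56


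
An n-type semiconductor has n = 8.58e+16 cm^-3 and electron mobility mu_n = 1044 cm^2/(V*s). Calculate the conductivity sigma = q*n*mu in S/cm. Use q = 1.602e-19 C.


Step 1: sigma = q * n * mu
Step 2: sigma = 1.602e-19 * 8.58e+16 * 1044
Step 3: sigma = 1.435e+01 S/cm

1.435e+01


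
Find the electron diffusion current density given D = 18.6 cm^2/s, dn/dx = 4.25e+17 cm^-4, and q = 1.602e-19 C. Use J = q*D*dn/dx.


Step 1: J = q * D * (dn/dx)
Step 2: J = 1.602e-19 * 18.6 * 4.25e+17
Step 3: J = 1.27e+00 A/cm^2

1.27e+00


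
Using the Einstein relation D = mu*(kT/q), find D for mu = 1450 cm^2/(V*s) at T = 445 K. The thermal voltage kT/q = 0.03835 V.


Step 1: D = mu * (kT/q)
Step 2: D = 1450 * 0.03835
Step 3: D = 55.61 cm^2/s

55.61


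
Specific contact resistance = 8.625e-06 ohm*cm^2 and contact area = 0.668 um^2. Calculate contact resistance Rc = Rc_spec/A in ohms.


Step 1: Convert area to cm^2: 0.668 um^2 = 6.6800e-09 cm^2
Step 2: Rc = Rc_spec / A = 8.625e-06 / 6.6800e-09
Step 3: Rc = 1.29e+03 ohms

1.29e+03


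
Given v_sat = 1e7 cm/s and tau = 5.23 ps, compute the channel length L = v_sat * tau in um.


Step 1: tau in seconds = 5.23 ps * 1e-12 = 5.2300e-12 s
Step 2: L = v_sat * tau = 1e7 * 5.2300e-12 = 5.2300e-05 cm
Step 3: L in um = 5.2300e-05 * 1e4 = 0.523 um

0.523


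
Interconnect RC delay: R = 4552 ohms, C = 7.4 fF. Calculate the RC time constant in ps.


Step 1: tau = R * C
Step 2: tau = 4552 * 7.4 fF = 4552 * 7.4e-15 F
Step 3: tau = 3.36848e-11 s = 33.6848 ps

33.6848


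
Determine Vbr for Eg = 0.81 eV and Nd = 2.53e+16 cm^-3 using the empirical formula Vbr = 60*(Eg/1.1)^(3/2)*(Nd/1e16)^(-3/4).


Step 1: Eg/1.1 = 0.81/1.1 = 0.736364
Step 2: (Eg/1.1)^1.5 = 0.736364^1.5 = 0.631886
Step 3: (Nd/1e16)^(-0.75) = (2.53)^(-0.75) = 0.498494
Step 4: Vbr = 60 * 0.631886 * 0.498494 = 18.9 V

18.9


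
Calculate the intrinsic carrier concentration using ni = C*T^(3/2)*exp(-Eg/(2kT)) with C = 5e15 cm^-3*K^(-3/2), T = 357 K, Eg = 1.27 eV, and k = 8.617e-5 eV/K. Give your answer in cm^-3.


Step 1: Compute kT = 8.617e-5 * 357 = 0.03076269 eV
Step 2: Exponent = -Eg/(2kT) = -1.27/(2*0.03076269) = -20.64189
Step 3: T^(3/2) = 357^1.5 = 6745.32
Step 4: ni = 5e15 * 6745.32 * exp(-20.64189) = 3.66e+10 cm^-3

3.66e+10


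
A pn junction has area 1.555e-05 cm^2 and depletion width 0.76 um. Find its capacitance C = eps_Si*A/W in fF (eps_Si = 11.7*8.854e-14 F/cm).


Step 1: eps_Si = 11.7 * 8.854e-14 = 1.035918e-12 F/cm
Step 2: W in cm = 0.76 * 1e-4 = 7.60e-05 cm
Step 3: C = 1.035918e-12 * 1.555e-05 / 7.60e-05 = 2.119543e-13 F
Step 4: C = 211.95 fF

211.95


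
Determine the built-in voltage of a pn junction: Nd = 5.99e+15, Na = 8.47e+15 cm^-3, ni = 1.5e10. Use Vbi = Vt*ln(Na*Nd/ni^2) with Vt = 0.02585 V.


Step 1: Compute Na*Nd/ni^2 = 8.47e+15 * 5.99e+15 / (1.5e10)^2 = 2.2549e+11
Step 2: ln(2.2549e+11) = 26.1415
Step 3: Vbi = 0.02585 * 26.1415 = 0.676 V

0.676


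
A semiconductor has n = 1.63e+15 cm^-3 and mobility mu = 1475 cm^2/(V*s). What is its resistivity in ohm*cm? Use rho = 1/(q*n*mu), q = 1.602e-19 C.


Step 1: sigma = q * n * mu = 1.602e-19 * 1.63e+15 * 1475 = 3.85161e-01 S/cm
Step 2: rho = 1 / sigma = 1 / 3.85161e-01 = 2.596 ohm*cm

2.596


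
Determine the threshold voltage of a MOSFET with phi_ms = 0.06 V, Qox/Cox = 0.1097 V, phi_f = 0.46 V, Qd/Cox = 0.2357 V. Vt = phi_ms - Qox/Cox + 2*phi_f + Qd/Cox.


Step 1: Vt = phi_ms - Qox/Cox + 2*phi_f + Qd/Cox
Step 2: Vt = 0.06 - 0.1097 + 2*0.46 + 0.2357
Step 3: Vt = 0.06 - 0.1097 + 0.92 + 0.2357
Step 4: Vt = 1.106 V

1.106


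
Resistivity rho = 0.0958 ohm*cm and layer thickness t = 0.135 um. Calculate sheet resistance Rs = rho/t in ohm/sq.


Step 1: Convert thickness to cm: t = 0.135 um = 1.3500e-05 cm
Step 2: Rs = rho / t = 0.0958 / 1.3500e-05
Step 3: Rs = 7096.3 ohm/sq

7096.3


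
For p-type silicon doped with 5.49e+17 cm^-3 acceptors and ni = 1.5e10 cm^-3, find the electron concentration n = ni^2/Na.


Step 1: Majority hole concentration p ≈ Na = 5.49e+17 cm^-3
Step 2: n = ni^2 / Na = (1.5e10)^2 / 5.49e+17
Step 3: n = 4.10e+02 cm^-3

4.10e+02


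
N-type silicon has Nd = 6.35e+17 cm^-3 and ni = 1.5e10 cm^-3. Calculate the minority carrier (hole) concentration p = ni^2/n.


Step 1: Since Nd >> ni, n ≈ Nd = 6.35e+17 cm^-3
Step 2: p = ni^2 / n = (1.5e10)^2 / 6.35e+17
Step 3: p = 2.25e20 / 6.35e+17 = 3.54e+02 cm^-3

3.54e+02


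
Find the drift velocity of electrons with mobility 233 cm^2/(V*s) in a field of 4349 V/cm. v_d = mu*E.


Step 1: v_d = mu * E
Step 2: v_d = 233 * 4349 = 1013317
Step 3: v_d = 1.01e+06 cm/s

1.01e+06


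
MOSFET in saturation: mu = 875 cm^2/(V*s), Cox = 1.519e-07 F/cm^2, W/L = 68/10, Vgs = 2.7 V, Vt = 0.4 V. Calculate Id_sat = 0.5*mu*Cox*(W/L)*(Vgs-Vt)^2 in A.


Step 1: Overdrive voltage Vov = Vgs - Vt = 2.7 - 0.4 = 2.3 V
Step 2: W/L = 68/10 = 6.8
Step 3: Id = 0.5 * 875 * 1.519e-07 * 6.8 * 2.3^2
Step 4: Id = 2.39e-03 A

2.39e-03


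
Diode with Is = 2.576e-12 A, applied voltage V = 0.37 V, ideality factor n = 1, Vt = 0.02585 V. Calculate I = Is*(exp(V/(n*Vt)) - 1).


Step 1: V/(n*Vt) = 0.37/(1*0.02585) = 14.3133
Step 2: exp(14.3133) = 1.6451e+06
Step 3: I = 2.576e-12 * (1.6451e+06 - 1) = 4.24e-06 A

4.24e-06


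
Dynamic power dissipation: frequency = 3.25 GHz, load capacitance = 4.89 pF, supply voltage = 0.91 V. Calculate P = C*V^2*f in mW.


Step 1: V^2 = 0.91^2 = 0.8281 V^2
Step 2: P = C*V^2*f = 4.89e-12 F * 0.8281 * 3.25e9 Hz
Step 3: P = 1.316057925e-02 W
Step 4: P = 13.161 mW

13.161


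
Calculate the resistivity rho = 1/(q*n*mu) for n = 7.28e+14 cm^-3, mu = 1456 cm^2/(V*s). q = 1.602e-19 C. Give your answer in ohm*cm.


Step 1: sigma = q * n * mu = 1.602e-19 * 7.28e+14 * 1456 = 1.69807e-01 S/cm
Step 2: rho = 1 / sigma = 1 / 1.69807e-01 = 5.889 ohm*cm

5.889


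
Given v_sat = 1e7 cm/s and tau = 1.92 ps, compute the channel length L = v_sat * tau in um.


Step 1: tau in seconds = 1.92 ps * 1e-12 = 1.9200e-12 s
Step 2: L = v_sat * tau = 1e7 * 1.9200e-12 = 1.9200e-05 cm
Step 3: L in um = 1.9200e-05 * 1e4 = 0.192 um

0.192


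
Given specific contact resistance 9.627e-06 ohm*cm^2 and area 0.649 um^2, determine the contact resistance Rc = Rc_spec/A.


Step 1: Convert area to cm^2: 0.649 um^2 = 6.4900e-09 cm^2
Step 2: Rc = Rc_spec / A = 9.627e-06 / 6.4900e-09
Step 3: Rc = 1.48e+03 ohms

1.48e+03


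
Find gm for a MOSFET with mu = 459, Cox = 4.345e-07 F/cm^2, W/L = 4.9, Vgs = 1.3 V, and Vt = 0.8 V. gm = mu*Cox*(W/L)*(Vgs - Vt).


Step 1: Vov = Vgs - Vt = 1.3 - 0.8 = 0.5 V
Step 2: gm = mu * Cox * (W/L) * Vov
Step 3: gm = 459 * 4.345e-07 * 4.9 * 0.5 = 4.89e-04 S

4.89e-04


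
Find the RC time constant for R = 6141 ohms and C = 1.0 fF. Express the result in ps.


Step 1: tau = R * C
Step 2: tau = 6141 * 1.0 fF = 6141 * 1.0e-15 F
Step 3: tau = 6.141e-12 s = 6.141 ps

6.141


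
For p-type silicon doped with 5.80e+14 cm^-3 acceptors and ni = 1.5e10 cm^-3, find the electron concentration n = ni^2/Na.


Step 1: Majority hole concentration p ≈ Na = 5.80e+14 cm^-3
Step 2: n = ni^2 / Na = (1.5e10)^2 / 5.80e+14
Step 3: n = 3.88e+05 cm^-3

3.88e+05


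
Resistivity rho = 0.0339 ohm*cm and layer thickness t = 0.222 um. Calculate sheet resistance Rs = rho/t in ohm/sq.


Step 1: Convert thickness to cm: t = 0.222 um = 2.2200e-05 cm
Step 2: Rs = rho / t = 0.0339 / 2.2200e-05
Step 3: Rs = 1527.0 ohm/sq

1527.0


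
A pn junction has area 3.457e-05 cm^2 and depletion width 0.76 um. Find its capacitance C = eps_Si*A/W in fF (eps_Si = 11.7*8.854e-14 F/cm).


Step 1: eps_Si = 11.7 * 8.854e-14 = 1.035918e-12 F/cm
Step 2: W in cm = 0.76 * 1e-4 = 7.60e-05 cm
Step 3: C = 1.035918e-12 * 3.457e-05 / 7.60e-05 = 4.712064e-13 F
Step 4: C = 471.21 fF

471.21


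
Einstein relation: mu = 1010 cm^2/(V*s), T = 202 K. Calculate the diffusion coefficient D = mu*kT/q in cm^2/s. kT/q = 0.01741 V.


Step 1: D = mu * (kT/q)
Step 2: D = 1010 * 0.01741
Step 3: D = 17.58 cm^2/s

17.58


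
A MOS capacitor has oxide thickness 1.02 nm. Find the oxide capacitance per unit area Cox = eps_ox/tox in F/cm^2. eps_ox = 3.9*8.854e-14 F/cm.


Step 1: eps_ox = 3.9 * 8.854e-14 = 3.45306e-13 F/cm
Step 2: tox in cm = 1.02 nm * 1e-7 = 1.0200e-07 cm
Step 3: Cox = 3.45306e-13 / 1.0200e-07 = 3.39e-06 F/cm^2

3.39e-06


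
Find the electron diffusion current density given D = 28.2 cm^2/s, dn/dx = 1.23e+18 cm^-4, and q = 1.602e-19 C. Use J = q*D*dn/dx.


Step 1: J = q * D * (dn/dx)
Step 2: J = 1.602e-19 * 28.2 * 1.23e+18
Step 3: J = 5.56e+00 A/cm^2

5.56e+00


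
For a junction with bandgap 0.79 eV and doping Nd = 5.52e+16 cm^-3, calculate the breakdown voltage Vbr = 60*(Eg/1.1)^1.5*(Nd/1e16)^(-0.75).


Step 1: Eg/1.1 = 0.79/1.1 = 0.718182
Step 2: (Eg/1.1)^1.5 = 0.718182^1.5 = 0.608628
Step 3: (Nd/1e16)^(-0.75) = (5.52)^(-0.75) = 0.277681
Step 4: Vbr = 60 * 0.608628 * 0.277681 = 10.1 V

10.1


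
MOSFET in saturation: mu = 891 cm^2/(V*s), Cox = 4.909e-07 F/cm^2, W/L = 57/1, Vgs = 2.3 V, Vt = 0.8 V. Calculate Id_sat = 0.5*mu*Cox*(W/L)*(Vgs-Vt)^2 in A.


Step 1: Overdrive voltage Vov = Vgs - Vt = 2.3 - 0.8 = 1.5 V
Step 2: W/L = 57/1 = 57
Step 3: Id = 0.5 * 891 * 4.909e-07 * 57 * 1.5^2
Step 4: Id = 2.80e-02 A

2.80e-02


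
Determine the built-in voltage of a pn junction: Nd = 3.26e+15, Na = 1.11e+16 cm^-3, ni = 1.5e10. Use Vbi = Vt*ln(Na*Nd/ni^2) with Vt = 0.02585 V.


Step 1: Compute Na*Nd/ni^2 = 1.11e+16 * 3.26e+15 / (1.5e10)^2 = 1.6083e+11
Step 2: ln(1.6083e+11) = 25.8036
Step 3: Vbi = 0.02585 * 25.8036 = 0.667 V

0.667


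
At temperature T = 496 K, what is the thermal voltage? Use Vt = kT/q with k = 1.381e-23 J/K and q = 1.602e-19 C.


Step 1: kT = 1.381e-23 * 496 = 6.84976e-21 J
Step 2: Vt = kT/q = 6.84976e-21 / 1.602e-19
Step 3: Vt = 0.04276 V

0.04276


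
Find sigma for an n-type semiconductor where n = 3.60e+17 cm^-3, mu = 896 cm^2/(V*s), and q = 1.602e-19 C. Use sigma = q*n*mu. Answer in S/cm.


Step 1: sigma = q * n * mu
Step 2: sigma = 1.602e-19 * 3.60e+17 * 896
Step 3: sigma = 5.167e+01 S/cm

5.167e+01


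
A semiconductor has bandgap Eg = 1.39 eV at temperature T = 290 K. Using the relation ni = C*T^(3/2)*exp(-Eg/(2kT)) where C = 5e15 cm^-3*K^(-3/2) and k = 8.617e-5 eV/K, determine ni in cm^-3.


Step 1: Compute kT = 8.617e-5 * 290 = 0.0249893 eV
Step 2: Exponent = -Eg/(2kT) = -1.39/(2*0.0249893) = -27.81190
Step 3: T^(3/2) = 290^1.5 = 4938.52
Step 4: ni = 5e15 * 4938.52 * exp(-27.81190) = 2.06e+07 cm^-3

2.06e+07


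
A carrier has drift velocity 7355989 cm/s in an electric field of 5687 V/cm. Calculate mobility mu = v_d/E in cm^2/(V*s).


Step 1: mu = v_d / E
Step 2: mu = 7355989 / 5687
Step 3: mu = 1293.47 cm^2/(V*s)

1293.47


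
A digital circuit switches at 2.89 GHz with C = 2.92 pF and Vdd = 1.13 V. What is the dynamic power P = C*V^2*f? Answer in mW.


Step 1: V^2 = 1.13^2 = 1.2769 V^2
Step 2: P = C*V^2*f = 2.92e-12 F * 1.2769 * 2.89e9 Hz
Step 3: P = 1.077550372e-02 W
Step 4: P = 10.776 mW

10.776


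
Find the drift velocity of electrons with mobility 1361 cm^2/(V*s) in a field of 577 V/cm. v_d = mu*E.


Step 1: v_d = mu * E
Step 2: v_d = 1361 * 577 = 785297
Step 3: v_d = 7.85e+05 cm/s

7.85e+05


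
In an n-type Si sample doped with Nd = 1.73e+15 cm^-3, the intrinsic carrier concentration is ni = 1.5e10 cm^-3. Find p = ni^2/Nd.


Step 1: Since Nd >> ni, n ≈ Nd = 1.73e+15 cm^-3
Step 2: p = ni^2 / n = (1.5e10)^2 / 1.73e+15
Step 3: p = 2.25e20 / 1.73e+15 = 1.30e+05 cm^-3

1.30e+05


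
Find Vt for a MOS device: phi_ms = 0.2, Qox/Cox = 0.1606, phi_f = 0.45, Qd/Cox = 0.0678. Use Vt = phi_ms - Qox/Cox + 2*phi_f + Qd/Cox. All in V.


Step 1: Vt = phi_ms - Qox/Cox + 2*phi_f + Qd/Cox
Step 2: Vt = 0.2 - 0.1606 + 2*0.45 + 0.0678
Step 3: Vt = 0.2 - 0.1606 + 0.9 + 0.0678
Step 4: Vt = 1.0072 V

1.0072


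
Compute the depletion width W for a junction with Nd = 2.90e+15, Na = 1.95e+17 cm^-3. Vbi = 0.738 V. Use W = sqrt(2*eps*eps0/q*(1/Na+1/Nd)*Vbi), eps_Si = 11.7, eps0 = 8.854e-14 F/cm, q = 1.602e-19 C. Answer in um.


Step 1: 1/Na + 1/Nd = 1/1.95e+17 + 1/2.90e+15 = 3.49956e-16
Step 2: 2*eps*eps0/q = 2*11.7*8.854e-14/1.602e-19 = 1.293281e+07
Step 3: W^2 = 1.293281e+07 * 3.49956e-16 * 0.738 = 3.34012e-09
Step 4: W = sqrt(3.34012e-09) = 5.779e-05 cm = 0.5779 um

0.5779


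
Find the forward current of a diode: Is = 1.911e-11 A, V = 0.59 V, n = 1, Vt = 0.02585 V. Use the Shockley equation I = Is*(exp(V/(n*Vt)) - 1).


Step 1: V/(n*Vt) = 0.59/(1*0.02585) = 22.8240
Step 2: exp(22.8240) = 8.1722e+09
Step 3: I = 1.911e-11 * (8.1722e+09 - 1) = 1.56e-01 A

1.56e-01


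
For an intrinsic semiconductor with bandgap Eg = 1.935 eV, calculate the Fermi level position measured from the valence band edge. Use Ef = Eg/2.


Step 1: For an intrinsic semiconductor, the Fermi level sits at midgap.
Step 2: Ef = Eg / 2 = 1.935 / 2 = 0.9675 eV

0.9675


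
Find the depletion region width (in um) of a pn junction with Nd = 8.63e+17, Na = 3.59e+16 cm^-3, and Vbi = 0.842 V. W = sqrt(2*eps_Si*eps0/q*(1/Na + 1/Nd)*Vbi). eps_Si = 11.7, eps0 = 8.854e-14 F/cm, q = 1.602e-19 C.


Step 1: 1/Na + 1/Nd = 1/3.59e+16 + 1/8.63e+17 = 2.90139e-17
Step 2: 2*eps*eps0/q = 2*11.7*8.854e-14/1.602e-19 = 1.293281e+07
Step 3: W^2 = 1.293281e+07 * 2.90139e-17 * 0.842 = 3.15945e-10
Step 4: W = sqrt(3.15945e-10) = 1.777e-05 cm = 0.1777 um

0.1777


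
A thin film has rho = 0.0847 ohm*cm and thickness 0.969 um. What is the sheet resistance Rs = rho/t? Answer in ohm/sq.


Step 1: Convert thickness to cm: t = 0.969 um = 9.6900e-05 cm
Step 2: Rs = rho / t = 0.0847 / 9.6900e-05
Step 3: Rs = 874.1 ohm/sq

874.1


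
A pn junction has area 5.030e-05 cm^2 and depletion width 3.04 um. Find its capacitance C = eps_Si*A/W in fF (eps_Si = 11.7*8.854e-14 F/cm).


Step 1: eps_Si = 11.7 * 8.854e-14 = 1.035918e-12 F/cm
Step 2: W in cm = 3.04 * 1e-4 = 3.04e-04 cm
Step 3: C = 1.035918e-12 * 5.030e-05 / 3.04e-04 = 1.714035e-13 F
Step 4: C = 171.4 fF

171.4


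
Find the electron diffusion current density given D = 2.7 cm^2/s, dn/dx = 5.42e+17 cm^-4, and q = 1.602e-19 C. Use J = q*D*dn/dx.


Step 1: J = q * D * (dn/dx)
Step 2: J = 1.602e-19 * 2.7 * 5.42e+17
Step 3: J = 2.34e-01 A/cm^2

2.34e-01


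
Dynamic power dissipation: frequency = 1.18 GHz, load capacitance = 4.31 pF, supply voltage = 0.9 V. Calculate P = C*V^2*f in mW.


Step 1: V^2 = 0.9^2 = 0.81 V^2
Step 2: P = C*V^2*f = 4.31e-12 F * 0.81 * 1.18e9 Hz
Step 3: P = 4.119498e-03 W
Step 4: P = 4.119 mW

4.119


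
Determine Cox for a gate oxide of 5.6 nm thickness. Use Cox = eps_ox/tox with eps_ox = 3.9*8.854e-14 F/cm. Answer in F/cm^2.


Step 1: eps_ox = 3.9 * 8.854e-14 = 3.45306e-13 F/cm
Step 2: tox in cm = 5.6 nm * 1e-7 = 5.6000e-07 cm
Step 3: Cox = 3.45306e-13 / 5.6000e-07 = 6.17e-07 F/cm^2

6.17e-07


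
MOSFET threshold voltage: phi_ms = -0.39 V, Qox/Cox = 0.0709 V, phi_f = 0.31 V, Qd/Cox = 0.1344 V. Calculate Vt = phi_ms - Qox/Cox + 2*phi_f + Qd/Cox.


Step 1: Vt = phi_ms - Qox/Cox + 2*phi_f + Qd/Cox
Step 2: Vt = -0.39 - 0.0709 + 2*0.31 + 0.1344
Step 3: Vt = -0.39 - 0.0709 + 0.62 + 0.1344
Step 4: Vt = 0.2935 V

0.2935


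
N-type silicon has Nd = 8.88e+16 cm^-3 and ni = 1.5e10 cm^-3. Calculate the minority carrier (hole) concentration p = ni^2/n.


Step 1: Since Nd >> ni, n ≈ Nd = 8.88e+16 cm^-3
Step 2: p = ni^2 / n = (1.5e10)^2 / 8.88e+16
Step 3: p = 2.25e20 / 8.88e+16 = 2.53e+03 cm^-3

2.53e+03


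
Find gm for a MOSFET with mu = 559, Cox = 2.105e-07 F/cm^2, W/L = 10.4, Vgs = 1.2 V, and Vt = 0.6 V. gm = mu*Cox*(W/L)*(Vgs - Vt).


Step 1: Vov = Vgs - Vt = 1.2 - 0.6 = 0.6 V
Step 2: gm = mu * Cox * (W/L) * Vov
Step 3: gm = 559 * 2.105e-07 * 10.4 * 0.6 = 7.34e-04 S

7.34e-04
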